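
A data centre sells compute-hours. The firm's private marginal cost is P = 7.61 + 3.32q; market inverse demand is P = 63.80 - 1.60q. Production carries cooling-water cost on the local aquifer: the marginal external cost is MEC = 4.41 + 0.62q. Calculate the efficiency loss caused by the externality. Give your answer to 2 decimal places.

Market equilibrium (private): 7.61 + 3.32q = 63.80 - 1.60q → q_m = 11.4207.
Social marginal cost = private MC + MEC = 12.02 + 3.94q.
Set SMC = demand: 12.02 + 3.94q = 63.80 - 1.60q → q* = 9.3466.
The loss is the area between SMC and demand from q* to q_m; with linear curves that's a triangle of height MEC(q_m).
DWL = ½ × 2.0741 × 11.4909 = 11.9166.

DWL = 11.92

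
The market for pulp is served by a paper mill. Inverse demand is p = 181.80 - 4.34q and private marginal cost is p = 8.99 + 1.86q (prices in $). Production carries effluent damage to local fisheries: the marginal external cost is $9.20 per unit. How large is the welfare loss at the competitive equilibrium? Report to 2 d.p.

Market equilibrium (private): 8.99 + 1.86q = 181.80 - 4.34q → q_m = 27.8726.
Social marginal cost = private MC + MEC = 18.19 + 1.86q.
Set SMC = demand: 18.19 + 1.86q = 181.80 - 4.34q → q* = 26.3887.
Height of the DWL triangle at q_m is SMC(q_m) − demand(q_m) = MEC(q_m) = 9.2000.
DWL = ½ × 1.4839 × 9.2000 = 6.8259.

DWL = $6.83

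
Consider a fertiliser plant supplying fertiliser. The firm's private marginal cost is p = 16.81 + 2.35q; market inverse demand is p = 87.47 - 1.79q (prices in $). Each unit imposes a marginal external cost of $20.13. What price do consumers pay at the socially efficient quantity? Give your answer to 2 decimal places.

P = $65.62

Social marginal cost = private MC + MEC = 36.94 + 2.35q.
Set SMC = demand: 36.94 + 2.35q = 87.47 - 1.79q → q* = 12.2053.
Consumer price on the demand curve at q*: 87.47 − 1.79×12.2053 = 65.6225.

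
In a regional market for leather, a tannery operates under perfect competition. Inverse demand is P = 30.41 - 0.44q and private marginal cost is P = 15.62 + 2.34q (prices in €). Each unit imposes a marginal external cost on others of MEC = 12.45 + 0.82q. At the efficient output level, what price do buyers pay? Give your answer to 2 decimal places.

Social marginal cost = private MC + MEC = 28.07 + 3.16q.
Set SMC = demand: 28.07 + 3.16q = 30.41 - 0.44q → q* = 0.6500.
Consumer price on the demand curve at q*: 30.41 − 0.44×0.6500 = 30.1240.

P = €30.12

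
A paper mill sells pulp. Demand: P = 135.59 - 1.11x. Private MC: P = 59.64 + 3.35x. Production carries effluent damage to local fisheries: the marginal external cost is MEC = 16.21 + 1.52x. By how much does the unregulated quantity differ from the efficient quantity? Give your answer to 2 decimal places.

Market equilibrium (private): 59.64 + 3.35x = 135.59 - 1.11x → x_m = 17.0291.
Social marginal cost = private MC + MEC = 75.85 + 4.87x.
Set SMC = demand: 75.85 + 4.87x = 135.59 - 1.11x → x* = 9.9900.
Gap = |17.0291 − 9.9900| = 7.0391.

7.04 units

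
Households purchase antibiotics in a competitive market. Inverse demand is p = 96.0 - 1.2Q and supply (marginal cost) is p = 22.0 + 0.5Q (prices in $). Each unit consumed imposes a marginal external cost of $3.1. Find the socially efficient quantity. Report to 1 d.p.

Social marginal benefit = demand − MEC = 92.9 - 1.2Q.
Set SMB = MC: 92.9 - 1.2Q = 22.0 + 0.5Q → Q* = 41.7059.

Q* = 41.7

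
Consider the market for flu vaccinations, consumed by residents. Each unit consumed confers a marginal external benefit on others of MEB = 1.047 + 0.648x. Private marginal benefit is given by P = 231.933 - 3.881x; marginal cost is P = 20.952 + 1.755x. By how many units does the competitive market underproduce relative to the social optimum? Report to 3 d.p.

Market equilibrium (private): 20.952 + 1.755x = 231.933 - 3.881x → x_m = 37.4345.
Social marginal benefit = demand + MEB = 232.980 - 3.233x.
Set SMB = MC: 232.980 - 3.233x = 20.952 + 1.755x → x* = 42.5076.
Gap = |37.4345 − 42.5076| = 5.0731.

5.073 units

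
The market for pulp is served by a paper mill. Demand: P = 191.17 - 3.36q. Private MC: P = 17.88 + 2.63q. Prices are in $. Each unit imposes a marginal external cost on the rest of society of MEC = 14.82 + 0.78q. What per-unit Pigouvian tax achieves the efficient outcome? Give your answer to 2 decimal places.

Social marginal cost = private MC + MEC = 32.70 + 3.41q.
Set SMC = demand: 32.70 + 3.41q = 191.17 - 3.36q → q* = 23.4077.
The Pigouvian tax equals MEC at q*: 14.82 + 0.78×23.4077 = 33.0780.

tax = $33.08 per unit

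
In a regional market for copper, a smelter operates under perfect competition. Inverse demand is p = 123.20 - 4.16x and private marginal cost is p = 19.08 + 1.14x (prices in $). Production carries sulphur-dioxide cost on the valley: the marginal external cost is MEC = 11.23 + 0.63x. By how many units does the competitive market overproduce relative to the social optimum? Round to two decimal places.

Market equilibrium (private): 19.08 + 1.14x = 123.20 - 4.16x → x_m = 19.6453.
Social marginal cost = private MC + MEC = 30.31 + 1.77x.
Set SMC = demand: 30.31 + 1.77x = 123.20 - 4.16x → x* = 15.6644.
Gap = |19.6453 − 15.6644| = 3.9809.

3.98 units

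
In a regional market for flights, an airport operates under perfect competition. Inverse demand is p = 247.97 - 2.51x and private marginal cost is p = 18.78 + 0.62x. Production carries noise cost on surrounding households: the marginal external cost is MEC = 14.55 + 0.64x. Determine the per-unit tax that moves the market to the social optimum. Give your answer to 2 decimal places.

tax = 50.99 per unit

Social marginal cost = private MC + MEC = 33.33 + 1.26x.
Set SMC = demand: 33.33 + 1.26x = 247.97 - 2.51x → x* = 56.9337.
The Pigouvian tax equals MEC at x*: 14.55 + 0.64×56.9337 = 50.9876.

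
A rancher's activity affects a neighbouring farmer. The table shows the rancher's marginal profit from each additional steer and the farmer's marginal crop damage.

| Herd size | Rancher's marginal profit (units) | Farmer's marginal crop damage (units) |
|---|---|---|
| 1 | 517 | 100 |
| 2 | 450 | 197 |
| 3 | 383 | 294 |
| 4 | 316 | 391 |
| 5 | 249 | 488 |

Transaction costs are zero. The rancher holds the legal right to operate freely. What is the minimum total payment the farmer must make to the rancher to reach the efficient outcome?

565

Left alone the rancher would choose level 5 (marginal profit stays positive).
Efficient level: k* = 3 (marginal profit ≥ marginal crop damage through 3).
The farmer must at least cover the rancher's forgone profit from cutting 5→3: 316 + 249 = 565.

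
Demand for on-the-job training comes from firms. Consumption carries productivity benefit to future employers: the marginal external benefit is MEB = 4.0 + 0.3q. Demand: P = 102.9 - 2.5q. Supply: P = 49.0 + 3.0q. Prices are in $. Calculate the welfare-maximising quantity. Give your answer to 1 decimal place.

q* = 11.1

Social marginal benefit = demand + MEB = 106.9 - 2.2q.
Set SMB = MC: 106.9 - 2.2q = 49.0 + 3.0q → q* = 11.1346.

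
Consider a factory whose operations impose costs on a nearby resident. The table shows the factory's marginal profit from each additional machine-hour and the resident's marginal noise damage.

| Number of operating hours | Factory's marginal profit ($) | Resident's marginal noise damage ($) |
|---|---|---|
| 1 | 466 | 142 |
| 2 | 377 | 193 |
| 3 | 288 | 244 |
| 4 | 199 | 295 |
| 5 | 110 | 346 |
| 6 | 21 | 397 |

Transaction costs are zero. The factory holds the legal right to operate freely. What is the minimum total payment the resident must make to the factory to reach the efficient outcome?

Left alone the factory would choose level 6 (marginal profit stays positive).
Efficient level: k* = 3 (marginal profit ≥ marginal noise damage through 3).
The resident must at least cover the factory's forgone profit from cutting 6→3: 199 + 110 + 21 = 330.

$330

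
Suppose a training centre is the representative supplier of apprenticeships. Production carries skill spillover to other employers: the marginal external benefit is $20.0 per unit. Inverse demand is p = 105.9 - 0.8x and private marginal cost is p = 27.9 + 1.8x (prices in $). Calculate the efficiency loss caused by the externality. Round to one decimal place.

Market equilibrium (private): 27.9 + 1.8x = 105.9 - 0.8x → x_m = 30.0000.
Social marginal cost = private MC − MEB = 7.9 + 1.8x.
Set SMC = demand: 7.9 + 1.8x = 105.9 - 0.8x → x* = 37.6923.
The welfare-loss triangle has base |x_m − x*| and height MEB(x_m) (the vertical gap between SMC and demand is zero at x* and MEB at x_m).
DWL = ½ × 7.6923 × 20.0000 = 76.9230.

DWL = $76.9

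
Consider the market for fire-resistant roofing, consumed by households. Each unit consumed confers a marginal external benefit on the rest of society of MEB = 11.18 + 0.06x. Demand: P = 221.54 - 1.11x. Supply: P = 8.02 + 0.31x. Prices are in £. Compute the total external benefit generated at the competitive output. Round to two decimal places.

Market equilibrium (private): 8.02 + 0.31x = 221.54 - 1.11x → x_m = 150.3662.
Total external benefit = ∫₀^{x_m} (11.18 + 0.06x) dx = 11.18×150.3662 + ½×0.06×150.3662² = 2359.3939.

£2359.39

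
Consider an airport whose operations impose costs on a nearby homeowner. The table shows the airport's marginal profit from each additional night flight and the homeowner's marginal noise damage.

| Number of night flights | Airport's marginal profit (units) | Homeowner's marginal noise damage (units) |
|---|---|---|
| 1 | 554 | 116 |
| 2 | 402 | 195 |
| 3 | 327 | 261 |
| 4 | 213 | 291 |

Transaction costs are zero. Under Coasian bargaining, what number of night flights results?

3

Bargaining reaches the level where marginal profit last exceeds marginal noise damage.
That holds through level 3 (327 ≥ 261) but not at 4 (213 < 291).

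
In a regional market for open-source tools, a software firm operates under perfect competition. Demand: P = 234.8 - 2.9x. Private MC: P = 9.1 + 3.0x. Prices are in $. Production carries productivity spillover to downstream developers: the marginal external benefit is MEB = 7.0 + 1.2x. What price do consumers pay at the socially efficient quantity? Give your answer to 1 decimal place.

Social marginal cost = private MC − MEB = 2.1 + 1.8x.
Set SMC = demand: 2.1 + 1.8x = 234.8 - 2.9x → x* = 49.5106.
Consumer price on the demand curve at x*: 234.8 − 2.9×49.5106 = 91.2193.

P = $91.2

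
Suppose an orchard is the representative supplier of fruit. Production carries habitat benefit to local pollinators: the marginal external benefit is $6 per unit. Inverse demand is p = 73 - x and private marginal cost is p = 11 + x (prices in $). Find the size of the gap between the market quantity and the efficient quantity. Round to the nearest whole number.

Market equilibrium (private): 11 + x = 73 - x → x_m = 31.0000.
Social marginal cost = private MC − MEB = 5 + x.
Set SMC = demand: 5 + x = 73 - x → x* = 34.0000.
Gap = |31.0000 − 34.0000| = 3.0000.

3 units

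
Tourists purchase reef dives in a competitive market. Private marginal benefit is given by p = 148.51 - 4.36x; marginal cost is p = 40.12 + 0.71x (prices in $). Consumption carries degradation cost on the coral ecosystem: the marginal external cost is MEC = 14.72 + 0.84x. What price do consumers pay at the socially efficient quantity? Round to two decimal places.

P = $79.41

Social marginal benefit = demand − MEC = 133.79 - 5.20x.
Set SMB = MC: 133.79 - 5.20x = 40.12 + 0.71x → x* = 15.8494.
Consumer price on the demand curve at x*: 148.51 − 4.36×15.8494 = 79.4066.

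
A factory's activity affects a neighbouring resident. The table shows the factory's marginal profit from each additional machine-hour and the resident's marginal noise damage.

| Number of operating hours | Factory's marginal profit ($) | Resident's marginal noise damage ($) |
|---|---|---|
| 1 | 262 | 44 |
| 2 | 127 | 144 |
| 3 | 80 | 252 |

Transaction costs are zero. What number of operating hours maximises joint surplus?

1

Bargaining reaches the level where marginal profit last exceeds marginal noise damage.
That holds through level 1 (262 ≥ 44) but not at 2 (127 < 144).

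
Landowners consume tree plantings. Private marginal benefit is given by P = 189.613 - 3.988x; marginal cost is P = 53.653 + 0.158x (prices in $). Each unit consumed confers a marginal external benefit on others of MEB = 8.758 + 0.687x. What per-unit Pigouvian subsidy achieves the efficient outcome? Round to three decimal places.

Social marginal benefit = demand + MEB = 198.371 - 3.301x.
Set SMB = MC: 198.371 - 3.301x = 53.653 + 0.158x → x* = 41.8381.
The Pigouvian subsidy equals MEB at x*: 8.758 + 0.687×41.8381 = 37.5008.

subsidy = $37.501 per unit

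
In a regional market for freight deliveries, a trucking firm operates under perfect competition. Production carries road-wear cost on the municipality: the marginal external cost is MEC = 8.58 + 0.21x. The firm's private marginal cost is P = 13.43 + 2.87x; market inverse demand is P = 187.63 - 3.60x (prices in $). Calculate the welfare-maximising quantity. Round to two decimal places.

Social marginal cost = private MC + MEC = 22.01 + 3.08x.
Set SMC = demand: 22.01 + 3.08x = 187.63 - 3.60x → x* = 24.7934.

x* = 24.79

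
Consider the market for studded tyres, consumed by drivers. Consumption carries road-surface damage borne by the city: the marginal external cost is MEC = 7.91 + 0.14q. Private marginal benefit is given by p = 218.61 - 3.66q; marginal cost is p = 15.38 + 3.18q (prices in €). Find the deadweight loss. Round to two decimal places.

DWL = €10.44

Market equilibrium (private): 15.38 + 3.18q = 218.61 - 3.66q → q_m = 29.7120.
Social marginal benefit = demand − MEC = 210.70 - 3.80q.
Set SMB = MC: 210.70 - 3.80q = 15.38 + 3.18q → q* = 27.9828.
Height of the DWL triangle at q_m is MC(q_m) − SMB(q_m) = MEC(q_m) = 12.0697.
DWL = ½ × 1.7292 × 12.0697 = 10.4355.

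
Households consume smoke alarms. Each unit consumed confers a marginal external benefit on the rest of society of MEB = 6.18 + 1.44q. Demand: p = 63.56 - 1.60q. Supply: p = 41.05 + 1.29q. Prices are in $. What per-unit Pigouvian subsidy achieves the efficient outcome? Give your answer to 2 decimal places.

Social marginal benefit = demand + MEB = 69.74 - 0.16q.
Set SMB = MC: 69.74 - 0.16q = 41.05 + 1.29q → q* = 19.7862.
The Pigouvian subsidy equals MEB at q*: 6.18 + 1.44×19.7862 = 34.6721.

subsidy = $34.67 per unit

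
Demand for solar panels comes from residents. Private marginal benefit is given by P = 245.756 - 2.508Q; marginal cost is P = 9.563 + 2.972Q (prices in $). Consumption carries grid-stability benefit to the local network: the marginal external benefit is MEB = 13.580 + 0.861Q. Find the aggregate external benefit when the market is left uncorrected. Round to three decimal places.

Market equilibrium (private): 9.563 + 2.972Q = 245.756 - 2.508Q → Q_m = 43.1009.
Total external benefit = ∫₀^{Q_m} (13.580 + 0.861Q) dQ = 13.580×43.1009 + ½×0.861×43.1009² = 1385.0447.

$1385.045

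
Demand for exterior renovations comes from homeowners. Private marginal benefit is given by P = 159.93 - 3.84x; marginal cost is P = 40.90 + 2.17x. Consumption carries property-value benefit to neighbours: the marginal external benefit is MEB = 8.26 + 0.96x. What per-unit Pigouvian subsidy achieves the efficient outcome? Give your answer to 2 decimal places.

Social marginal benefit = demand + MEB = 168.19 - 2.88x.
Set SMB = MC: 168.19 - 2.88x = 40.90 + 2.17x → x* = 25.2059.
The Pigouvian subsidy equals MEB at x*: 8.26 + 0.96×25.2059 = 32.4577.

subsidy = 32.46 per unit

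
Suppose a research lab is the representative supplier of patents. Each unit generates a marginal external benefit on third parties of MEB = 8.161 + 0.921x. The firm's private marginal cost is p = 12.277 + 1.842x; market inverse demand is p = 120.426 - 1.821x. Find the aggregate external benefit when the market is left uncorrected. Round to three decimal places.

Market equilibrium (private): 12.277 + 1.842x = 120.426 - 1.821x → x_m = 29.5247.
Total external benefit = ∫₀^{x_m} (8.161 + 0.921x) dx = 8.161×29.5247 + ½×0.921×29.5247² = 642.3726.

642.373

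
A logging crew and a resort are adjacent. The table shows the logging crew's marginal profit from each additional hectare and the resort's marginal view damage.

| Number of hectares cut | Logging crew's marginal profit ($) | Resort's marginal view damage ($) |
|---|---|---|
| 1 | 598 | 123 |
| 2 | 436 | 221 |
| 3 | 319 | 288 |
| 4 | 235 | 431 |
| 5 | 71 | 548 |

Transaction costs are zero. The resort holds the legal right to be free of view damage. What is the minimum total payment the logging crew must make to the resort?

Efficient level: marginal profit ≥ marginal view damage through level 3, so k* = 3.
With the resort holding the right, the logging crew must at least compensate total damage at k*: 123 + 221 + 288 = 632.

$632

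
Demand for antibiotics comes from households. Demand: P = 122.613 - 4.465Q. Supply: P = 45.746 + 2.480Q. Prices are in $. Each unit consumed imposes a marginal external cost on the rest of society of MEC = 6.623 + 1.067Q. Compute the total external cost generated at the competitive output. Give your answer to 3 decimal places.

Market equilibrium (private): 45.746 + 2.480Q = 122.613 - 4.465Q → Q_m = 11.0680.
Total external cost = ∫₀^{Q_m} (6.623 + 1.067Q) dQ = 6.623×11.0680 + ½×1.067×11.0680² = 138.6574.

$138.657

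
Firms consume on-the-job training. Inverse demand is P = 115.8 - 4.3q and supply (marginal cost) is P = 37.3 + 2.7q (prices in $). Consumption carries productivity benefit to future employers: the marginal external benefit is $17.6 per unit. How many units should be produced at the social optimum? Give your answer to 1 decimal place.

Social marginal benefit = demand + MEB = 133.4 - 4.3q.
Set SMB = MC: 133.4 - 4.3q = 37.3 + 2.7q → q* = 13.7286.

q* = 13.7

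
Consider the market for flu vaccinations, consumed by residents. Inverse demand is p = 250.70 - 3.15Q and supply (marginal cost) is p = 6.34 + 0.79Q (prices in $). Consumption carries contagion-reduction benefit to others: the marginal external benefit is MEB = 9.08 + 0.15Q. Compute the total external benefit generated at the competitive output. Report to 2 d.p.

$851.63

Market equilibrium (private): 6.34 + 0.79Q = 250.70 - 3.15Q → Q_m = 62.0203.
Total external benefit = ∫₀^{Q_m} (9.08 + 0.15Q) dQ = 9.08×62.0203 + ½×0.15×62.0203² = 851.6331.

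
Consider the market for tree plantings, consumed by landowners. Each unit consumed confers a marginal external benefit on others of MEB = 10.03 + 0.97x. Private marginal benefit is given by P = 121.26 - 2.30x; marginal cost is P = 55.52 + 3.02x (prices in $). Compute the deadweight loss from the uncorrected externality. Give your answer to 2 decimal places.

Market equilibrium (private): 55.52 + 3.02x = 121.26 - 2.30x → x_m = 12.3571.
Social marginal benefit = demand + MEB = 131.29 - 1.33x.
Set SMB = MC: 131.29 - 1.33x = 55.52 + 3.02x → x* = 17.4184.
Height of the DWL triangle at x_m is SMB(x_m) − MC(x_m) = MEB(x_m) = 22.0164.
DWL = ½ × 5.0613 × 22.0164 = 55.7158.

DWL = $55.72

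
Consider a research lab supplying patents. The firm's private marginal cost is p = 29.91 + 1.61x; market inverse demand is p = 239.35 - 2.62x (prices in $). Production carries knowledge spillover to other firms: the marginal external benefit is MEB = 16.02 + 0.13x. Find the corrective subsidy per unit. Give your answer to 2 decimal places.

subsidy = $23.17 per unit

Social marginal cost = private MC − MEB = 13.89 + 1.48x.
Set SMC = demand: 13.89 + 1.48x = 239.35 - 2.62x → x* = 54.9902.
The Pigouvian subsidy equals MEB at x*: 16.02 + 0.13×54.9902 = 23.1687.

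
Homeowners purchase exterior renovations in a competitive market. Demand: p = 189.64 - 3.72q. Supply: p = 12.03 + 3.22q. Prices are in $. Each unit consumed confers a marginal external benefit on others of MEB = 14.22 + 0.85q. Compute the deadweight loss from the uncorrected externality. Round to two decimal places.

DWL = $106.25

Market equilibrium (private): 12.03 + 3.22q = 189.64 - 3.72q → q_m = 25.5922.
Social marginal benefit = demand + MEB = 203.86 - 2.87q.
Set SMB = MC: 203.86 - 2.87q = 12.03 + 3.22q → q* = 31.4992.
Between q* and q_m the wedge SMB − MC runs linearly from 0 to MEB(q_m), so the loss is a triangle.
DWL = ½ × 5.9070 × 35.9734 = 106.2474.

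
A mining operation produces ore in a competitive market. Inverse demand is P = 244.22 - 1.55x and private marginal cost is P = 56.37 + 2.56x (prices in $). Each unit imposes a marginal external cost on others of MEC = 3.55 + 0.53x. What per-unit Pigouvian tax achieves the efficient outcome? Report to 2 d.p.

Social marginal cost = private MC + MEC = 59.92 + 3.09x.
Set SMC = demand: 59.92 + 3.09x = 244.22 - 1.55x → x* = 39.7198.
The Pigouvian tax equals MEC at x*: 3.55 + 0.53×39.7198 = 24.6015.

tax = $24.60 per unit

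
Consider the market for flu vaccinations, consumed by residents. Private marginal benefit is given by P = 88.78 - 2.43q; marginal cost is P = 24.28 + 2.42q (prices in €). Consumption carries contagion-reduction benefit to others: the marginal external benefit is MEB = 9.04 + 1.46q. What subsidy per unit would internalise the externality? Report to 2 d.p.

subsidy = €40.71 per unit

Social marginal benefit = demand + MEB = 97.82 - 0.97q.
Set SMB = MC: 97.82 - 0.97q = 24.28 + 2.42q → q* = 21.6932.
The Pigouvian subsidy equals MEB at q*: 9.04 + 1.46×21.6932 = 40.7121.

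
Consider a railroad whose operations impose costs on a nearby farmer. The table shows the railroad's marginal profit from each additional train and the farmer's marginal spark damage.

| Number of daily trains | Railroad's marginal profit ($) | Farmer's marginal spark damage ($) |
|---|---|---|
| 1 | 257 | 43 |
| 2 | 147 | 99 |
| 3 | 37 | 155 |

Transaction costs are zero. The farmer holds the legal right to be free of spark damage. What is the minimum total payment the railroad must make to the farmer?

Efficient level: marginal profit ≥ marginal spark damage through level 2, so k* = 2.
With the farmer holding the right, the railroad must at least compensate total damage at k*: 43 + 99 = 142.

$142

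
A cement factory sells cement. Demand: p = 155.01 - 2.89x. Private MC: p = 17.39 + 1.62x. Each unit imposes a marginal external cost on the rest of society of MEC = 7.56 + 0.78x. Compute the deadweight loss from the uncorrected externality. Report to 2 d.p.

DWL = 92.96

Market equilibrium (private): 17.39 + 1.62x = 155.01 - 2.89x → x_m = 30.5144.
Social marginal cost = private MC + MEC = 24.95 + 2.40x.
Set SMC = demand: 24.95 + 2.40x = 155.01 - 2.89x → x* = 24.5860.
Height of the DWL triangle at x_m is SMC(x_m) − demand(x_m) = MEC(x_m) = 31.3612.
DWL = ½ × 5.9284 × 31.3612 = 92.9609.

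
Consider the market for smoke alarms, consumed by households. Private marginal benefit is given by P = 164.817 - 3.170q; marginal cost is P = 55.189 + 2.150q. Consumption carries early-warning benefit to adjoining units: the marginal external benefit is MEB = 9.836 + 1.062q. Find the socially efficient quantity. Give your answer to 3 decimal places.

q* = 28.056

Social marginal benefit = demand + MEB = 174.653 - 2.108q.
Set SMB = MC: 174.653 - 2.108q = 55.189 + 2.150q → q* = 28.0564.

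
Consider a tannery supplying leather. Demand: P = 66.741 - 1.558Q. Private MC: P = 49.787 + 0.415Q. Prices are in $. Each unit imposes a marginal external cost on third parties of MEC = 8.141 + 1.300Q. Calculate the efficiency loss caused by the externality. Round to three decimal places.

Market equilibrium (private): 49.787 + 0.415Q = 66.741 - 1.558Q → Q_m = 8.5930.
Social marginal cost = private MC + MEC = 57.928 + 1.715Q.
Set SMC = demand: 57.928 + 1.715Q = 66.741 - 1.558Q → Q* = 2.6926.
Between Q* and Q_m the wedge SMC − demand runs linearly from 0 to MEC(Q_m), so the loss is a triangle.
DWL = ½ × 5.9004 × 19.3119 = 56.9740.

DWL = $56.974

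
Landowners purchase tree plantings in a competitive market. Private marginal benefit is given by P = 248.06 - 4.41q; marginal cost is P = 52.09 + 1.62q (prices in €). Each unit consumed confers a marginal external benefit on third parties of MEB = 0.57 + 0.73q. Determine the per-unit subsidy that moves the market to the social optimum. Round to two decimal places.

Social marginal benefit = demand + MEB = 248.63 - 3.68q.
Set SMB = MC: 248.63 - 3.68q = 52.09 + 1.62q → q* = 37.0830.
The Pigouvian subsidy equals MEB at q*: 0.57 + 0.73×37.0830 = 27.6406.

subsidy = €27.64 per unit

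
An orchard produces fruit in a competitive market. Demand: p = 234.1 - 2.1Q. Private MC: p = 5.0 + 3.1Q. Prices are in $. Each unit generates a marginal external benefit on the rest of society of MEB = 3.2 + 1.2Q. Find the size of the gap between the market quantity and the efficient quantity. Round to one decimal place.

Market equilibrium (private): 5.0 + 3.1Q = 234.1 - 2.1Q → Q_m = 44.0577.
Social marginal cost = private MC − MEB = 1.8 + 1.9Q.
Set SMC = demand: 1.8 + 1.9Q = 234.1 - 2.1Q → Q* = 58.0750.
Gap = |44.0577 − 58.0750| = 14.0173.

14.0 units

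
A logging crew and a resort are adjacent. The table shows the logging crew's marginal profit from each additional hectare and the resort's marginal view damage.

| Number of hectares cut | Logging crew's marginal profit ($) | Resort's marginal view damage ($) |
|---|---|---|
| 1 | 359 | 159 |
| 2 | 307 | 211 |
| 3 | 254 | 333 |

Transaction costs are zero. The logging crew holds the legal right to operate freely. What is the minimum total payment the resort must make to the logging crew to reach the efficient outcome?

$254

Left alone the logging crew would choose level 3 (marginal profit stays positive).
Efficient level: k* = 2 (marginal profit ≥ marginal view damage through 2).
The resort must at least cover the logging crew's forgone profit from cutting 3→2: 254 = 254.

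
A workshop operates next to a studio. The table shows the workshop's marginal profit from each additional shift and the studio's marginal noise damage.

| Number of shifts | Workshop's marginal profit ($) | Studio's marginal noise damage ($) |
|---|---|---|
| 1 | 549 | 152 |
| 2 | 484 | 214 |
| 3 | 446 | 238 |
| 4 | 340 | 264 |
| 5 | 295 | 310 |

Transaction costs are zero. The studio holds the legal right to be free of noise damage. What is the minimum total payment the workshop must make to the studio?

$868

Efficient level: marginal profit ≥ marginal noise damage through level 4, so k* = 4.
With the studio holding the right, the workshop must at least compensate total damage at k*: 152 + 214 + 238 + 264 = 868.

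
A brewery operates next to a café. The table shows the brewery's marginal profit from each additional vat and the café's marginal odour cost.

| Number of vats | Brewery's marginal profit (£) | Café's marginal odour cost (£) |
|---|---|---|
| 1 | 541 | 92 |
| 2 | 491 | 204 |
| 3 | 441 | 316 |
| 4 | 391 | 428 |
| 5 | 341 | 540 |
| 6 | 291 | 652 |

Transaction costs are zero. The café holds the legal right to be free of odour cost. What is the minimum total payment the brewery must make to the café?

Efficient level: marginal profit ≥ marginal odour cost through level 3, so k* = 3.
With the café holding the right, the brewery must at least compensate total damage at k*: 92 + 204 + 316 = 612.

£612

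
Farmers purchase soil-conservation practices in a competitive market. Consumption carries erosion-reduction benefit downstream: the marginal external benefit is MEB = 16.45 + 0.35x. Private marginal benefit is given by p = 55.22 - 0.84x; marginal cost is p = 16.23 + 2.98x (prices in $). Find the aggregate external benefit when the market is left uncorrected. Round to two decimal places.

$186.13

Market equilibrium (private): 16.23 + 2.98x = 55.22 - 0.84x → x_m = 10.2068.
Total external benefit = ∫₀^{x_m} (16.45 + 0.35x) dx = 16.45×10.2068 + ½×0.35×10.2068² = 186.1331.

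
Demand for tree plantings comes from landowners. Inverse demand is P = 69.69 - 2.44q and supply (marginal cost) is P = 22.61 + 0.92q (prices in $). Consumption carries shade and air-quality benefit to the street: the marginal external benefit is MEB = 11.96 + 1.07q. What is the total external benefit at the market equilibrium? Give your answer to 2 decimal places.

$272.62

Market equilibrium (private): 22.61 + 0.92q = 69.69 - 2.44q → q_m = 14.0119.
Total external benefit = ∫₀^{q_m} (11.96 + 1.07q) dq = 11.96×14.0119 + ½×1.07×14.0119² = 272.6207.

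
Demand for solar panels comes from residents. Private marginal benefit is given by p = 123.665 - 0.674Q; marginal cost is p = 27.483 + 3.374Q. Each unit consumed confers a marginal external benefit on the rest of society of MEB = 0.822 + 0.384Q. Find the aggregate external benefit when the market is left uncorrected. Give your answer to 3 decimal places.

Market equilibrium (private): 27.483 + 3.374Q = 123.665 - 0.674Q → Q_m = 23.7604.
Total external benefit = ∫₀^{Q_m} (0.822 + 0.384Q) dQ = 0.822×23.7604 + ½×0.384×23.7604² = 127.9259.

127.926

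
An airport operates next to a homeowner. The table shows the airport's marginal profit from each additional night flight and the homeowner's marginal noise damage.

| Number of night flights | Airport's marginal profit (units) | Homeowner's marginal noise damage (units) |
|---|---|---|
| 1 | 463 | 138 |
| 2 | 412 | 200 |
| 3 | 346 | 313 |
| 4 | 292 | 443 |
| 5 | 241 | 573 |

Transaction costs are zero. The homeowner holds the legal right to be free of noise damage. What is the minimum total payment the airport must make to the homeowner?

651

Efficient level: marginal profit ≥ marginal noise damage through level 3, so k* = 3.
With the homeowner holding the right, the airport must at least compensate total damage at k*: 138 + 200 + 313 = 651.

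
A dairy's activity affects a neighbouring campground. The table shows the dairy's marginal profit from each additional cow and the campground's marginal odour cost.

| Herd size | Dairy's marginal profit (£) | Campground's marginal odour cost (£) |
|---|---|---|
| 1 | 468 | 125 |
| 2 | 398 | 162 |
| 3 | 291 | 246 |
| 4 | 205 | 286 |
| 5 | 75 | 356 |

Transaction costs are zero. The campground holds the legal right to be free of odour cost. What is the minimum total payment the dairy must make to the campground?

Efficient level: marginal profit ≥ marginal odour cost through level 3, so k* = 3.
With the campground holding the right, the dairy must at least compensate total damage at k*: 125 + 162 + 246 = 533.

£533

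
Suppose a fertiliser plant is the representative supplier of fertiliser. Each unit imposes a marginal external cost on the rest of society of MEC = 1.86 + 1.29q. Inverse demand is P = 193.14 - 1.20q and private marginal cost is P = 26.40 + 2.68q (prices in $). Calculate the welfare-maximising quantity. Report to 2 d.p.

Social marginal cost = private MC + MEC = 28.26 + 3.97q.
Set SMC = demand: 28.26 + 3.97q = 193.14 - 1.20q → q* = 31.8917.

q* = 31.89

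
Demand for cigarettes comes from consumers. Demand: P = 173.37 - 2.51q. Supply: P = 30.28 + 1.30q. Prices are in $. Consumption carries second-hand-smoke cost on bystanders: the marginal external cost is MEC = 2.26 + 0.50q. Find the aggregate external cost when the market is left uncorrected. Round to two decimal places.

Market equilibrium (private): 30.28 + 1.30q = 173.37 - 2.51q → q_m = 37.5564.
Total external cost = ∫₀^{q_m} (2.26 + 0.50q) dq = 2.26×37.5564 + ½×0.50×37.5564² = 437.4983.

$437.50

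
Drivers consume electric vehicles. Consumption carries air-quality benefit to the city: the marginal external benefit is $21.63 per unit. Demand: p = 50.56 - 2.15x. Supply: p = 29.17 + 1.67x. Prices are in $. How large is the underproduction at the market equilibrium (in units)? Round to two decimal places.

Market equilibrium (private): 29.17 + 1.67x = 50.56 - 2.15x → x_m = 5.5995.
Social marginal benefit = demand + MEB = 72.19 - 2.15x.
Set SMB = MC: 72.19 - 2.15x = 29.17 + 1.67x → x* = 11.2618.
Gap = |5.5995 − 11.2618| = 5.6623.

5.66 units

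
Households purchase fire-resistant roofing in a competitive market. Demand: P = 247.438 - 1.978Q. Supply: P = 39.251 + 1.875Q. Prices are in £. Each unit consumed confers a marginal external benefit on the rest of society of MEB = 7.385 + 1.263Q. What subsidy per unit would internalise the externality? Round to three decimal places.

subsidy = £112.508 per unit

Social marginal benefit = demand + MEB = 254.823 - 0.715Q.
Set SMB = MC: 254.823 - 0.715Q = 39.251 + 1.875Q → Q* = 83.2324.
The Pigouvian subsidy equals MEB at Q*: 7.385 + 1.263×83.2324 = 112.5075.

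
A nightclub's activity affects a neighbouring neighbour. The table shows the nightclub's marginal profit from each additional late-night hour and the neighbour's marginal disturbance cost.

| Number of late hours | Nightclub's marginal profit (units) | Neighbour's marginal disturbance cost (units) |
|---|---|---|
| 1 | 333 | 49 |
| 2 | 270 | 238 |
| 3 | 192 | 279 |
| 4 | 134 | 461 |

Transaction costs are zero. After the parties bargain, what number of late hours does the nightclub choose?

Bargaining reaches the level where marginal profit last exceeds marginal disturbance cost.
That holds through level 2 (270 ≥ 238) but not at 3 (192 < 279).

2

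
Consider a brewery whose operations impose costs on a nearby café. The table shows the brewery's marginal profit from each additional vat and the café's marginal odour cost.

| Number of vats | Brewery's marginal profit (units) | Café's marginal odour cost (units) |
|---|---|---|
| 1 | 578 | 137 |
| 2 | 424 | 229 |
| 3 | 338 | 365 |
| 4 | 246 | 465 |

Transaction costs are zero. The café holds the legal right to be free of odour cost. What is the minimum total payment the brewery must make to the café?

Efficient level: marginal profit ≥ marginal odour cost through level 2, so k* = 2.
With the café holding the right, the brewery must at least compensate total damage at k*: 137 + 229 = 366.

366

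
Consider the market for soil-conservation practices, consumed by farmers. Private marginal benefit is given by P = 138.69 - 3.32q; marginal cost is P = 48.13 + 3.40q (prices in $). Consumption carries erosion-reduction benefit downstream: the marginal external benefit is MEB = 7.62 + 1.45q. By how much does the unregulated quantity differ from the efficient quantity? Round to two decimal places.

Market equilibrium (private): 48.13 + 3.40q = 138.69 - 3.32q → q_m = 13.4762.
Social marginal benefit = demand + MEB = 146.31 - 1.87q.
Set SMB = MC: 146.31 - 1.87q = 48.13 + 3.40q → q* = 18.6300.
Gap = |13.4762 − 18.6300| = 5.1538.

5.15 units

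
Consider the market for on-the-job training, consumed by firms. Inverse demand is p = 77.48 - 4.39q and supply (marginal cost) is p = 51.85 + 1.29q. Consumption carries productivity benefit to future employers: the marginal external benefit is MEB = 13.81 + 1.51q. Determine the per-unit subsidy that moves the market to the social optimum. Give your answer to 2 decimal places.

subsidy = 28.09 per unit

Social marginal benefit = demand + MEB = 91.29 - 2.88q.
Set SMB = MC: 91.29 - 2.88q = 51.85 + 1.29q → q* = 9.4580.
The Pigouvian subsidy equals MEB at q*: 13.81 + 1.51×9.4580 = 28.0916.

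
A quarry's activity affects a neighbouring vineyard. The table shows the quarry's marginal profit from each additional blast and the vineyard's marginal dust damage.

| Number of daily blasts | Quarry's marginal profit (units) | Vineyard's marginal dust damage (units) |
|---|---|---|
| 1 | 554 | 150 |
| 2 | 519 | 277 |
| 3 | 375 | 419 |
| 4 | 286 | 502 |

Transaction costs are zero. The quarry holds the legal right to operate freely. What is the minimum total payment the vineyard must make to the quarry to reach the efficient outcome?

Left alone the quarry would choose level 4 (marginal profit stays positive).
Efficient level: k* = 2 (marginal profit ≥ marginal dust damage through 2).
The vineyard must at least cover the quarry's forgone profit from cutting 4→2: 375 + 286 = 661.

661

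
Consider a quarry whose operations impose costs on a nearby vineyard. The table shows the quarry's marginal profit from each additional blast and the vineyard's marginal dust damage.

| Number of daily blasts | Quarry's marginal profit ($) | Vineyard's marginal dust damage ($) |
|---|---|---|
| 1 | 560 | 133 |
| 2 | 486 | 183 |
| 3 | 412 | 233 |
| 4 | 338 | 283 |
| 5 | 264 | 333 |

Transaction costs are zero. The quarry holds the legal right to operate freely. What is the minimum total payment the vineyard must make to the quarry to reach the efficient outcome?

$264

Left alone the quarry would choose level 5 (marginal profit stays positive).
Efficient level: k* = 4 (marginal profit ≥ marginal dust damage through 4).
The vineyard must at least cover the quarry's forgone profit from cutting 5→4: 264 = 264.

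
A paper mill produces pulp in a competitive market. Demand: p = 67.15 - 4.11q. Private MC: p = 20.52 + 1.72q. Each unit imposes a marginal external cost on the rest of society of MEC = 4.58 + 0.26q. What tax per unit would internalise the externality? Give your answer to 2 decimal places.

Social marginal cost = private MC + MEC = 25.10 + 1.98q.
Set SMC = demand: 25.10 + 1.98q = 67.15 - 4.11q → q* = 6.9048.
The Pigouvian tax equals MEC at q*: 4.58 + 0.26×6.9048 = 6.3752.

tax = 6.38 per unit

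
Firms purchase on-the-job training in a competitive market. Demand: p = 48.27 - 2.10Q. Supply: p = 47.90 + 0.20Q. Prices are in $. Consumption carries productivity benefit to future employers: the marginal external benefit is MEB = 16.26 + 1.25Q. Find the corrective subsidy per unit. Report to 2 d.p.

Social marginal benefit = demand + MEB = 64.53 - 0.85Q.
Set SMB = MC: 64.53 - 0.85Q = 47.90 + 0.20Q → Q* = 15.8381.
The Pigouvian subsidy equals MEB at Q*: 16.26 + 1.25×15.8381 = 36.0576.

subsidy = $36.06 per unit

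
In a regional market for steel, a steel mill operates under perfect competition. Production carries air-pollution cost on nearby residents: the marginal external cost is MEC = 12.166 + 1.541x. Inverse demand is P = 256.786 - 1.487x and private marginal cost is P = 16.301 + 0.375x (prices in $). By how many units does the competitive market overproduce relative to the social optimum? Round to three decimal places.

62.061 units

Market equilibrium (private): 16.301 + 0.375x = 256.786 - 1.487x → x_m = 129.1541.
Social marginal cost = private MC + MEC = 28.467 + 1.916x.
Set SMC = demand: 28.467 + 1.916x = 256.786 - 1.487x → x* = 67.0934.
Gap = |129.1541 − 67.0934| = 62.0607.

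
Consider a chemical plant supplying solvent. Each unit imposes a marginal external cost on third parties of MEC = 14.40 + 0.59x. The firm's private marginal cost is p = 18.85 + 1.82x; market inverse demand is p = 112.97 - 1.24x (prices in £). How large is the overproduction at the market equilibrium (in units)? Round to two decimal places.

Market equilibrium (private): 18.85 + 1.82x = 112.97 - 1.24x → x_m = 30.7582.
Social marginal cost = private MC + MEC = 33.25 + 2.41x.
Set SMC = demand: 33.25 + 2.41x = 112.97 - 1.24x → x* = 21.8411.
Gap = |30.7582 − 21.8411| = 8.9171.

8.92 units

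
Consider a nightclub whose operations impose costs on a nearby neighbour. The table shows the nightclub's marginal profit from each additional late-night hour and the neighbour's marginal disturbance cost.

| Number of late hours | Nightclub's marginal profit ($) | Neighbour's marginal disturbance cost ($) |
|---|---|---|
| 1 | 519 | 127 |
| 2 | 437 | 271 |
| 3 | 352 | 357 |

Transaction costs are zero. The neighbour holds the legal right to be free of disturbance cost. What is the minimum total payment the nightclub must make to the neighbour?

Efficient level: marginal profit ≥ marginal disturbance cost through level 2, so k* = 2.
With the neighbour holding the right, the nightclub must at least compensate total damage at k*: 127 + 271 = 398.

$398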